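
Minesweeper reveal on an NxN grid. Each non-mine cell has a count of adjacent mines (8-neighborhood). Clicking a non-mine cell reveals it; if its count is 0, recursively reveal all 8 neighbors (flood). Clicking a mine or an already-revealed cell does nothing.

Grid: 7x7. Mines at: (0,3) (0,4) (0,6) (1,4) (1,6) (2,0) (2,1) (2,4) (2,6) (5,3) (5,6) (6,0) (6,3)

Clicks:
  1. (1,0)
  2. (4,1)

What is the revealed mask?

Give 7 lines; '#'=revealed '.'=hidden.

Click 1 (1,0) count=2: revealed 1 new [(1,0)] -> total=1
Click 2 (4,1) count=0: revealed 9 new [(3,0) (3,1) (3,2) (4,0) (4,1) (4,2) (5,0) (5,1) (5,2)] -> total=10

Answer: .......
#......
.......
###....
###....
###....
.......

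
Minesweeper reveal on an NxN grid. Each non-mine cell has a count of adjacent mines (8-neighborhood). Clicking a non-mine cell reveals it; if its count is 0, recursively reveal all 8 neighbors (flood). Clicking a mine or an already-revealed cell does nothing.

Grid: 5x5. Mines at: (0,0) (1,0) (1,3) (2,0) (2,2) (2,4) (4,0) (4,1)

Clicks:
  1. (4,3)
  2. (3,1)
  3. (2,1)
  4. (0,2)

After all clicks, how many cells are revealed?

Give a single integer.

Click 1 (4,3) count=0: revealed 6 new [(3,2) (3,3) (3,4) (4,2) (4,3) (4,4)] -> total=6
Click 2 (3,1) count=4: revealed 1 new [(3,1)] -> total=7
Click 3 (2,1) count=3: revealed 1 new [(2,1)] -> total=8
Click 4 (0,2) count=1: revealed 1 new [(0,2)] -> total=9

Answer: 9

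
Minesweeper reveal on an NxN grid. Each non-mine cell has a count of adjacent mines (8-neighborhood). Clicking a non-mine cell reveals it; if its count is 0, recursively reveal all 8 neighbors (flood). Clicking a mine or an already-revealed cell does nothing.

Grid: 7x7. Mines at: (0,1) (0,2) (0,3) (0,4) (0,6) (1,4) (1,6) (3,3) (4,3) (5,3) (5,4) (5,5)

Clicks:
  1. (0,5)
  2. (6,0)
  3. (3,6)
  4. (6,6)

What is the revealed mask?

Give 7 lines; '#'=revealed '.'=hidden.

Answer: .....#.
###....
###.###
###.###
###.###
###....
###...#

Derivation:
Click 1 (0,5) count=4: revealed 1 new [(0,5)] -> total=1
Click 2 (6,0) count=0: revealed 18 new [(1,0) (1,1) (1,2) (2,0) (2,1) (2,2) (3,0) (3,1) (3,2) (4,0) (4,1) (4,2) (5,0) (5,1) (5,2) (6,0) (6,1) (6,2)] -> total=19
Click 3 (3,6) count=0: revealed 9 new [(2,4) (2,5) (2,6) (3,4) (3,5) (3,6) (4,4) (4,5) (4,6)] -> total=28
Click 4 (6,6) count=1: revealed 1 new [(6,6)] -> total=29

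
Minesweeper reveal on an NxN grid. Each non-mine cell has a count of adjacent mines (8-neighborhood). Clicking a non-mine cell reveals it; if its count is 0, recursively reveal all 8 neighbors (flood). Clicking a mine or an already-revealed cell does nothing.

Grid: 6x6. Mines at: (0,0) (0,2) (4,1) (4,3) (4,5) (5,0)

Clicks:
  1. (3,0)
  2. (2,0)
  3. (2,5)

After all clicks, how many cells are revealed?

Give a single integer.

Click 1 (3,0) count=1: revealed 1 new [(3,0)] -> total=1
Click 2 (2,0) count=0: revealed 20 new [(0,3) (0,4) (0,5) (1,0) (1,1) (1,2) (1,3) (1,4) (1,5) (2,0) (2,1) (2,2) (2,3) (2,4) (2,5) (3,1) (3,2) (3,3) (3,4) (3,5)] -> total=21
Click 3 (2,5) count=0: revealed 0 new [(none)] -> total=21

Answer: 21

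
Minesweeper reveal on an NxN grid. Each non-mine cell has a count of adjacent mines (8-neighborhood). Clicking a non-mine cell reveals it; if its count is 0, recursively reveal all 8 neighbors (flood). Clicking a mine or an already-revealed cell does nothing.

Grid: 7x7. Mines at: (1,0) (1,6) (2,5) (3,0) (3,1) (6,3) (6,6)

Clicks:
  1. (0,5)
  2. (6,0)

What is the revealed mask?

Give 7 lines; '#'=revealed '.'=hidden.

Click 1 (0,5) count=1: revealed 1 new [(0,5)] -> total=1
Click 2 (6,0) count=0: revealed 9 new [(4,0) (4,1) (4,2) (5,0) (5,1) (5,2) (6,0) (6,1) (6,2)] -> total=10

Answer: .....#.
.......
.......
.......
###....
###....
###....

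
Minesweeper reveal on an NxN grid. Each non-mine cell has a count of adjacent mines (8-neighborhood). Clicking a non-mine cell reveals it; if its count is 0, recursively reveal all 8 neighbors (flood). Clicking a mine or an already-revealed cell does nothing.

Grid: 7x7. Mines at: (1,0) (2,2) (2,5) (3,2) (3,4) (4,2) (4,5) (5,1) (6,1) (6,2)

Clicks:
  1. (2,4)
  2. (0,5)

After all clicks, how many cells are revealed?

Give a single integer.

Answer: 13

Derivation:
Click 1 (2,4) count=2: revealed 1 new [(2,4)] -> total=1
Click 2 (0,5) count=0: revealed 12 new [(0,1) (0,2) (0,3) (0,4) (0,5) (0,6) (1,1) (1,2) (1,3) (1,4) (1,5) (1,6)] -> total=13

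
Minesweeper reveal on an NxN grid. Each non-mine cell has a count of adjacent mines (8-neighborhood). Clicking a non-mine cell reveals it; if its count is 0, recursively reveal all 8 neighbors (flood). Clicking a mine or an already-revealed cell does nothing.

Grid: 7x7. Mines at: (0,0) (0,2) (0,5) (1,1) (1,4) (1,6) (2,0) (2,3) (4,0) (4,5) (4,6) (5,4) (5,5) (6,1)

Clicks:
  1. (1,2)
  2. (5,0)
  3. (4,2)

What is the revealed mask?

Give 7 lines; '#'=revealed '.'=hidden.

Click 1 (1,2) count=3: revealed 1 new [(1,2)] -> total=1
Click 2 (5,0) count=2: revealed 1 new [(5,0)] -> total=2
Click 3 (4,2) count=0: revealed 9 new [(3,1) (3,2) (3,3) (4,1) (4,2) (4,3) (5,1) (5,2) (5,3)] -> total=11

Answer: .......
..#....
.......
.###...
.###...
####...
.......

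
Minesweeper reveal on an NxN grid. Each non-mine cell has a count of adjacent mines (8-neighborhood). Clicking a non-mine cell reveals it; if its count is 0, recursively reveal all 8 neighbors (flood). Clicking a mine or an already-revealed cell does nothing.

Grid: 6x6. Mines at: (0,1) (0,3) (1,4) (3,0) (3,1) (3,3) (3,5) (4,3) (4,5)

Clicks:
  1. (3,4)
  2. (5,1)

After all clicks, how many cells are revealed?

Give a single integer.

Click 1 (3,4) count=4: revealed 1 new [(3,4)] -> total=1
Click 2 (5,1) count=0: revealed 6 new [(4,0) (4,1) (4,2) (5,0) (5,1) (5,2)] -> total=7

Answer: 7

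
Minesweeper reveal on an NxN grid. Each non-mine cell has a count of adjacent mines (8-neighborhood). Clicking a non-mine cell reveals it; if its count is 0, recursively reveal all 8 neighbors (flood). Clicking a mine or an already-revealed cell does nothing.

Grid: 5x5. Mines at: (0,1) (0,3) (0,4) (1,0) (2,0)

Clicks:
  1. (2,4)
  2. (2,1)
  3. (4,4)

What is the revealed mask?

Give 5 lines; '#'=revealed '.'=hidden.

Click 1 (2,4) count=0: revealed 18 new [(1,1) (1,2) (1,3) (1,4) (2,1) (2,2) (2,3) (2,4) (3,0) (3,1) (3,2) (3,3) (3,4) (4,0) (4,1) (4,2) (4,3) (4,4)] -> total=18
Click 2 (2,1) count=2: revealed 0 new [(none)] -> total=18
Click 3 (4,4) count=0: revealed 0 new [(none)] -> total=18

Answer: .....
.####
.####
#####
#####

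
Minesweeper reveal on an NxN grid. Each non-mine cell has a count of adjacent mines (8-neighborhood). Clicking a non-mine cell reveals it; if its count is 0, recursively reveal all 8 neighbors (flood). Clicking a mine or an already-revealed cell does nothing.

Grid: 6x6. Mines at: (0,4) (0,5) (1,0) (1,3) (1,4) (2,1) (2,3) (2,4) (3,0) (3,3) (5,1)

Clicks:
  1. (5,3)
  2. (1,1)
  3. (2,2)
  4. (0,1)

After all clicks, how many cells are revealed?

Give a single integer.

Answer: 13

Derivation:
Click 1 (5,3) count=0: revealed 10 new [(3,4) (3,5) (4,2) (4,3) (4,4) (4,5) (5,2) (5,3) (5,4) (5,5)] -> total=10
Click 2 (1,1) count=2: revealed 1 new [(1,1)] -> total=11
Click 3 (2,2) count=4: revealed 1 new [(2,2)] -> total=12
Click 4 (0,1) count=1: revealed 1 new [(0,1)] -> total=13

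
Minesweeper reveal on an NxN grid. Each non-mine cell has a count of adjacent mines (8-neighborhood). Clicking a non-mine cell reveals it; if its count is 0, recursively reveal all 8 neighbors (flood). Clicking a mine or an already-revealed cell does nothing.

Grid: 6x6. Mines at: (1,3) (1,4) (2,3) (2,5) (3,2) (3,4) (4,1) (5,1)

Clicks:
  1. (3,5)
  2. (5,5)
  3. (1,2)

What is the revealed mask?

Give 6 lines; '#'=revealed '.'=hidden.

Answer: ......
..#...
......
.....#
..####
..####

Derivation:
Click 1 (3,5) count=2: revealed 1 new [(3,5)] -> total=1
Click 2 (5,5) count=0: revealed 8 new [(4,2) (4,3) (4,4) (4,5) (5,2) (5,3) (5,4) (5,5)] -> total=9
Click 3 (1,2) count=2: revealed 1 new [(1,2)] -> total=10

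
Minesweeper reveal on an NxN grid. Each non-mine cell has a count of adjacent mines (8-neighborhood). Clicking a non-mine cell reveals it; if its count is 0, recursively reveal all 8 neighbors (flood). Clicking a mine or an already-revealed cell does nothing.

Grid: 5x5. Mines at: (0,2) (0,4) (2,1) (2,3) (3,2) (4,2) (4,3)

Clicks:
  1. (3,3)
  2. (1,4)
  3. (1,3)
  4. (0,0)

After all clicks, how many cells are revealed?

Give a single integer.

Click 1 (3,3) count=4: revealed 1 new [(3,3)] -> total=1
Click 2 (1,4) count=2: revealed 1 new [(1,4)] -> total=2
Click 3 (1,3) count=3: revealed 1 new [(1,3)] -> total=3
Click 4 (0,0) count=0: revealed 4 new [(0,0) (0,1) (1,0) (1,1)] -> total=7

Answer: 7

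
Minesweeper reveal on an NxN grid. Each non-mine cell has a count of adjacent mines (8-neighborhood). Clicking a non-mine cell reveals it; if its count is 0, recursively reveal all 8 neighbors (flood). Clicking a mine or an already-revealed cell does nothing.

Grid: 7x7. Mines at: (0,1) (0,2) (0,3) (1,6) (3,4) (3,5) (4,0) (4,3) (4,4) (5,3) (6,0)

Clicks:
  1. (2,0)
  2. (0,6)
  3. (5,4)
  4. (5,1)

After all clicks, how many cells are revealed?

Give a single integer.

Click 1 (2,0) count=0: revealed 12 new [(1,0) (1,1) (1,2) (1,3) (2,0) (2,1) (2,2) (2,3) (3,0) (3,1) (3,2) (3,3)] -> total=12
Click 2 (0,6) count=1: revealed 1 new [(0,6)] -> total=13
Click 3 (5,4) count=3: revealed 1 new [(5,4)] -> total=14
Click 4 (5,1) count=2: revealed 1 new [(5,1)] -> total=15

Answer: 15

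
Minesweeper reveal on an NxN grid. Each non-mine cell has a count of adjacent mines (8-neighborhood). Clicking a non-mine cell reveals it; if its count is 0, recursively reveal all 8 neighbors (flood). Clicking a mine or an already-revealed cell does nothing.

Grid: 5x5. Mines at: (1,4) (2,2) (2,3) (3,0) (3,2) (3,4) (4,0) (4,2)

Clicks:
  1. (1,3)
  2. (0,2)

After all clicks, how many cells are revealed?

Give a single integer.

Click 1 (1,3) count=3: revealed 1 new [(1,3)] -> total=1
Click 2 (0,2) count=0: revealed 9 new [(0,0) (0,1) (0,2) (0,3) (1,0) (1,1) (1,2) (2,0) (2,1)] -> total=10

Answer: 10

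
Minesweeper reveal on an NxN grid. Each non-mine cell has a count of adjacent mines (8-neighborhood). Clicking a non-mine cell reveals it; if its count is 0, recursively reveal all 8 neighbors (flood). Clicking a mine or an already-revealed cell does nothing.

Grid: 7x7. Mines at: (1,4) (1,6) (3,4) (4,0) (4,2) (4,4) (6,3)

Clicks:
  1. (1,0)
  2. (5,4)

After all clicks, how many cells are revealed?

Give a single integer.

Click 1 (1,0) count=0: revealed 16 new [(0,0) (0,1) (0,2) (0,3) (1,0) (1,1) (1,2) (1,3) (2,0) (2,1) (2,2) (2,3) (3,0) (3,1) (3,2) (3,3)] -> total=16
Click 2 (5,4) count=2: revealed 1 new [(5,4)] -> total=17

Answer: 17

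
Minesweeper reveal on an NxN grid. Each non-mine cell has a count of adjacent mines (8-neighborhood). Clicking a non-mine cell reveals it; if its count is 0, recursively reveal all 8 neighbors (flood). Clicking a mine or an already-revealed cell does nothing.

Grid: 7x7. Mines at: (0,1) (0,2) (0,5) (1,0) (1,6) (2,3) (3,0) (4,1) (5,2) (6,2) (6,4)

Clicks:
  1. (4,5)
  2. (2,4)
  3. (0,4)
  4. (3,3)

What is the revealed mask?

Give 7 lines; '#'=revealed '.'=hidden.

Click 1 (4,5) count=0: revealed 17 new [(2,4) (2,5) (2,6) (3,3) (3,4) (3,5) (3,6) (4,3) (4,4) (4,5) (4,6) (5,3) (5,4) (5,5) (5,6) (6,5) (6,6)] -> total=17
Click 2 (2,4) count=1: revealed 0 new [(none)] -> total=17
Click 3 (0,4) count=1: revealed 1 new [(0,4)] -> total=18
Click 4 (3,3) count=1: revealed 0 new [(none)] -> total=18

Answer: ....#..
.......
....###
...####
...####
...####
.....##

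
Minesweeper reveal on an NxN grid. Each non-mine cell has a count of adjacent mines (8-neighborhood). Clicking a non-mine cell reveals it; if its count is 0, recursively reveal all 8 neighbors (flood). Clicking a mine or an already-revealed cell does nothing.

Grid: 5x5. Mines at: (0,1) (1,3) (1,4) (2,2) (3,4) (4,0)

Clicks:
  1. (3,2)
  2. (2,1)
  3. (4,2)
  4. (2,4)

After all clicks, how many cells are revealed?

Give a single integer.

Click 1 (3,2) count=1: revealed 1 new [(3,2)] -> total=1
Click 2 (2,1) count=1: revealed 1 new [(2,1)] -> total=2
Click 3 (4,2) count=0: revealed 5 new [(3,1) (3,3) (4,1) (4,2) (4,3)] -> total=7
Click 4 (2,4) count=3: revealed 1 new [(2,4)] -> total=8

Answer: 8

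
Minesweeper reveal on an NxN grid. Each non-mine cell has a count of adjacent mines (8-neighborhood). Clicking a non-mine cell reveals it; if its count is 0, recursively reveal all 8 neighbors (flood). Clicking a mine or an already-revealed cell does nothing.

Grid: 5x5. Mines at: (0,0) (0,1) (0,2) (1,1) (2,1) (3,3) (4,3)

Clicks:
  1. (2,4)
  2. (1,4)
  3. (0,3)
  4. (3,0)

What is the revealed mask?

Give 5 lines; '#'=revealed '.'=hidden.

Answer: ...##
...##
...##
#....
.....

Derivation:
Click 1 (2,4) count=1: revealed 1 new [(2,4)] -> total=1
Click 2 (1,4) count=0: revealed 5 new [(0,3) (0,4) (1,3) (1,4) (2,3)] -> total=6
Click 3 (0,3) count=1: revealed 0 new [(none)] -> total=6
Click 4 (3,0) count=1: revealed 1 new [(3,0)] -> total=7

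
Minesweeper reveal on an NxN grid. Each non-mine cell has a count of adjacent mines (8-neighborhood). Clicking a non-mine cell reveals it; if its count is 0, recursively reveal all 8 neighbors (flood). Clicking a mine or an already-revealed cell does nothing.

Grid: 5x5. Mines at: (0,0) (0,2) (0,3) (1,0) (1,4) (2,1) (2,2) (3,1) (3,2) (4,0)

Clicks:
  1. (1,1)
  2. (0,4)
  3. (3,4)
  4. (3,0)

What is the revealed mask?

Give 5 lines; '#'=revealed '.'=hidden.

Answer: ....#
.#...
...##
#..##
...##

Derivation:
Click 1 (1,1) count=5: revealed 1 new [(1,1)] -> total=1
Click 2 (0,4) count=2: revealed 1 new [(0,4)] -> total=2
Click 3 (3,4) count=0: revealed 6 new [(2,3) (2,4) (3,3) (3,4) (4,3) (4,4)] -> total=8
Click 4 (3,0) count=3: revealed 1 new [(3,0)] -> total=9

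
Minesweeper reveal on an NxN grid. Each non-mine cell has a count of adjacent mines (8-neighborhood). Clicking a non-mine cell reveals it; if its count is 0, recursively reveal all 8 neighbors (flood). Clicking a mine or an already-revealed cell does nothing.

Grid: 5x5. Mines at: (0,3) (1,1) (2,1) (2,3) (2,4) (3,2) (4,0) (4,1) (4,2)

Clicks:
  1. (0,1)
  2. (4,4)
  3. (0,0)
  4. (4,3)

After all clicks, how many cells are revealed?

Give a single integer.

Click 1 (0,1) count=1: revealed 1 new [(0,1)] -> total=1
Click 2 (4,4) count=0: revealed 4 new [(3,3) (3,4) (4,3) (4,4)] -> total=5
Click 3 (0,0) count=1: revealed 1 new [(0,0)] -> total=6
Click 4 (4,3) count=2: revealed 0 new [(none)] -> total=6

Answer: 6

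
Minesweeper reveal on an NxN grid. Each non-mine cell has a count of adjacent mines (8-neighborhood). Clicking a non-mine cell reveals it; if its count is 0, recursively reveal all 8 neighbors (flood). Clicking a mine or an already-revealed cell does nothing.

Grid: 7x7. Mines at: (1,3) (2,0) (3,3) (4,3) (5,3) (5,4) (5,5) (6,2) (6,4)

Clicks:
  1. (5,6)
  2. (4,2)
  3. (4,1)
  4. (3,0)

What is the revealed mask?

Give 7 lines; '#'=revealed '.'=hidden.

Click 1 (5,6) count=1: revealed 1 new [(5,6)] -> total=1
Click 2 (4,2) count=3: revealed 1 new [(4,2)] -> total=2
Click 3 (4,1) count=0: revealed 10 new [(3,0) (3,1) (3,2) (4,0) (4,1) (5,0) (5,1) (5,2) (6,0) (6,1)] -> total=12
Click 4 (3,0) count=1: revealed 0 new [(none)] -> total=12

Answer: .......
.......
.......
###....
###....
###...#
##.....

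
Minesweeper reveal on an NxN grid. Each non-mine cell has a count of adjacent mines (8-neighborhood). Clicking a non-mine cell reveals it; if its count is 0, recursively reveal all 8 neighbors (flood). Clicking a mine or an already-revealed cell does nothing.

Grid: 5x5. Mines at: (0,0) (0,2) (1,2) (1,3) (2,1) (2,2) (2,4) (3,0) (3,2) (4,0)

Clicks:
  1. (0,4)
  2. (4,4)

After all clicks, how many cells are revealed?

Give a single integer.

Click 1 (0,4) count=1: revealed 1 new [(0,4)] -> total=1
Click 2 (4,4) count=0: revealed 4 new [(3,3) (3,4) (4,3) (4,4)] -> total=5

Answer: 5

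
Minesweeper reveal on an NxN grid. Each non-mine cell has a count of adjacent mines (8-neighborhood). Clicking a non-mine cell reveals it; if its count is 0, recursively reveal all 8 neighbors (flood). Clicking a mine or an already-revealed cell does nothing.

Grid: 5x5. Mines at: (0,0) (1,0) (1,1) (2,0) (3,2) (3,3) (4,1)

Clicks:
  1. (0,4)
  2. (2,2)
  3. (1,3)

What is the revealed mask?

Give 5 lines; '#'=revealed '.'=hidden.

Click 1 (0,4) count=0: revealed 9 new [(0,2) (0,3) (0,4) (1,2) (1,3) (1,4) (2,2) (2,3) (2,4)] -> total=9
Click 2 (2,2) count=3: revealed 0 new [(none)] -> total=9
Click 3 (1,3) count=0: revealed 0 new [(none)] -> total=9

Answer: ..###
..###
..###
.....
.....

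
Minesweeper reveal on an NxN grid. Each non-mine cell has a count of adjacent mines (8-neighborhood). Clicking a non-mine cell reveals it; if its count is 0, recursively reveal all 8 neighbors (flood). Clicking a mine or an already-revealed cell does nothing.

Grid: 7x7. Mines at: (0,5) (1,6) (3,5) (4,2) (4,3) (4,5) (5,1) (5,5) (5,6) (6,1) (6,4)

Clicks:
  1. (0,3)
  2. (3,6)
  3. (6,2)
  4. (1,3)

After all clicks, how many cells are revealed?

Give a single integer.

Click 1 (0,3) count=0: revealed 22 new [(0,0) (0,1) (0,2) (0,3) (0,4) (1,0) (1,1) (1,2) (1,3) (1,4) (2,0) (2,1) (2,2) (2,3) (2,4) (3,0) (3,1) (3,2) (3,3) (3,4) (4,0) (4,1)] -> total=22
Click 2 (3,6) count=2: revealed 1 new [(3,6)] -> total=23
Click 3 (6,2) count=2: revealed 1 new [(6,2)] -> total=24
Click 4 (1,3) count=0: revealed 0 new [(none)] -> total=24

Answer: 24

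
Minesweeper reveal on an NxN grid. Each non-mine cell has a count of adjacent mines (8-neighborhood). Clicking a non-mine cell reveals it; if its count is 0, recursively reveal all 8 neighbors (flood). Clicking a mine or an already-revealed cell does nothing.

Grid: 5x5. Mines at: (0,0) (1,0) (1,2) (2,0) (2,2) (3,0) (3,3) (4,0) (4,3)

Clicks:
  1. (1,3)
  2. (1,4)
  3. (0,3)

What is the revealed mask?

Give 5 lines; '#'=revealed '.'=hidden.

Click 1 (1,3) count=2: revealed 1 new [(1,3)] -> total=1
Click 2 (1,4) count=0: revealed 5 new [(0,3) (0,4) (1,4) (2,3) (2,4)] -> total=6
Click 3 (0,3) count=1: revealed 0 new [(none)] -> total=6

Answer: ...##
...##
...##
.....
.....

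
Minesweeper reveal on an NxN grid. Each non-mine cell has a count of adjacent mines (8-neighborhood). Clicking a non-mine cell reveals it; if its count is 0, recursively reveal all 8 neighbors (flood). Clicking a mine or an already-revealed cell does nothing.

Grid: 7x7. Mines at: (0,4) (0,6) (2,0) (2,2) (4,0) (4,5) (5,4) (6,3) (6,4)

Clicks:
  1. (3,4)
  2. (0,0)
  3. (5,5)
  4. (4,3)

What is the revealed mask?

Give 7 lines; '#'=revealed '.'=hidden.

Click 1 (3,4) count=1: revealed 1 new [(3,4)] -> total=1
Click 2 (0,0) count=0: revealed 8 new [(0,0) (0,1) (0,2) (0,3) (1,0) (1,1) (1,2) (1,3)] -> total=9
Click 3 (5,5) count=3: revealed 1 new [(5,5)] -> total=10
Click 4 (4,3) count=1: revealed 1 new [(4,3)] -> total=11

Answer: ####...
####...
.......
....#..
...#...
.....#.
.......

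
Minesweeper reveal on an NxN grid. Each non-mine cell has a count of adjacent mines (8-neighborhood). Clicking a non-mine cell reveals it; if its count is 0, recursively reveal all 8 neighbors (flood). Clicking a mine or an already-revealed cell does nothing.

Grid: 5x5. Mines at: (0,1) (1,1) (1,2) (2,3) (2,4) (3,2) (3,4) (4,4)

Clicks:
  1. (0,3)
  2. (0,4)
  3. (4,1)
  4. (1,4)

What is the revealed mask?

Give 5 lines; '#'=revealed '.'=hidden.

Answer: ...##
...##
.....
.....
.#...

Derivation:
Click 1 (0,3) count=1: revealed 1 new [(0,3)] -> total=1
Click 2 (0,4) count=0: revealed 3 new [(0,4) (1,3) (1,4)] -> total=4
Click 3 (4,1) count=1: revealed 1 new [(4,1)] -> total=5
Click 4 (1,4) count=2: revealed 0 new [(none)] -> total=5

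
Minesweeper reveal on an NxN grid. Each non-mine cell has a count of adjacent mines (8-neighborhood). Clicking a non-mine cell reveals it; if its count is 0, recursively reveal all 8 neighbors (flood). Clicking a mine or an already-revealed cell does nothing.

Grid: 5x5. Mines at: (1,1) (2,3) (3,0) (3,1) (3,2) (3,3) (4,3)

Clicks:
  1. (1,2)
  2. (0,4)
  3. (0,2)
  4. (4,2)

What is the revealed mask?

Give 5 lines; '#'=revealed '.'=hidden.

Answer: ..###
..###
.....
.....
..#..

Derivation:
Click 1 (1,2) count=2: revealed 1 new [(1,2)] -> total=1
Click 2 (0,4) count=0: revealed 5 new [(0,2) (0,3) (0,4) (1,3) (1,4)] -> total=6
Click 3 (0,2) count=1: revealed 0 new [(none)] -> total=6
Click 4 (4,2) count=4: revealed 1 new [(4,2)] -> total=7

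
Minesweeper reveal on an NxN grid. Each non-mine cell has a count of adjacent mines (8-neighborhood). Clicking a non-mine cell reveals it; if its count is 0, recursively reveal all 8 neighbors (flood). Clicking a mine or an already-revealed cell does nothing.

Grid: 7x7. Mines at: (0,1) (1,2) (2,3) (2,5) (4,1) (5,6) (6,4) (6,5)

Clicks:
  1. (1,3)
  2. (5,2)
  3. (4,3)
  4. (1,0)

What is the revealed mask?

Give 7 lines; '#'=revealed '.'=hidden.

Answer: .......
#..#...
.......
..####.
..####.
..####.
.......

Derivation:
Click 1 (1,3) count=2: revealed 1 new [(1,3)] -> total=1
Click 2 (5,2) count=1: revealed 1 new [(5,2)] -> total=2
Click 3 (4,3) count=0: revealed 11 new [(3,2) (3,3) (3,4) (3,5) (4,2) (4,3) (4,4) (4,5) (5,3) (5,4) (5,5)] -> total=13
Click 4 (1,0) count=1: revealed 1 new [(1,0)] -> total=14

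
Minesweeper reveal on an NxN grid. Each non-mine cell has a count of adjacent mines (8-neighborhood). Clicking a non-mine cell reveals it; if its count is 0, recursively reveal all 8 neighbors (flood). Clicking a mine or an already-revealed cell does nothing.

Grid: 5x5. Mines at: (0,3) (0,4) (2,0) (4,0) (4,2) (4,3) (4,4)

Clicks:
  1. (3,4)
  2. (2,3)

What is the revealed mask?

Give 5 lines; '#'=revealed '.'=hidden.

Answer: .....
.####
.####
.####
.....

Derivation:
Click 1 (3,4) count=2: revealed 1 new [(3,4)] -> total=1
Click 2 (2,3) count=0: revealed 11 new [(1,1) (1,2) (1,3) (1,4) (2,1) (2,2) (2,3) (2,4) (3,1) (3,2) (3,3)] -> total=12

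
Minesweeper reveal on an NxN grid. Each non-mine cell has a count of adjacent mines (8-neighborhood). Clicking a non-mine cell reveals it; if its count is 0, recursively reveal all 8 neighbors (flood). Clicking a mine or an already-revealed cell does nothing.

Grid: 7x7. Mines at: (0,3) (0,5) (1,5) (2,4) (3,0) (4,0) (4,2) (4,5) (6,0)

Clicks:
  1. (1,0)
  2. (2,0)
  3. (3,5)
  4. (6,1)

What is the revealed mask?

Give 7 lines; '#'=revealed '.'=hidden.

Answer: ###....
####...
####...
.###.#.
.......
.......
.#.....

Derivation:
Click 1 (1,0) count=0: revealed 14 new [(0,0) (0,1) (0,2) (1,0) (1,1) (1,2) (1,3) (2,0) (2,1) (2,2) (2,3) (3,1) (3,2) (3,3)] -> total=14
Click 2 (2,0) count=1: revealed 0 new [(none)] -> total=14
Click 3 (3,5) count=2: revealed 1 new [(3,5)] -> total=15
Click 4 (6,1) count=1: revealed 1 new [(6,1)] -> total=16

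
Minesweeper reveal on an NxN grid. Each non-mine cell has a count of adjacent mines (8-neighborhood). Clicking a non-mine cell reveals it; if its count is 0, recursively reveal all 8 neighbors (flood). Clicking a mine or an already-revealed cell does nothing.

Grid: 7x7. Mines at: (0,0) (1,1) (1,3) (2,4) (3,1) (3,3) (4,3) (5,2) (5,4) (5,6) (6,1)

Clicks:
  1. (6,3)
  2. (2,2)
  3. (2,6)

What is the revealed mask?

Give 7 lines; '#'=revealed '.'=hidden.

Answer: ....###
....###
..#..##
.....##
.....##
.......
...#...

Derivation:
Click 1 (6,3) count=2: revealed 1 new [(6,3)] -> total=1
Click 2 (2,2) count=4: revealed 1 new [(2,2)] -> total=2
Click 3 (2,6) count=0: revealed 12 new [(0,4) (0,5) (0,6) (1,4) (1,5) (1,6) (2,5) (2,6) (3,5) (3,6) (4,5) (4,6)] -> total=14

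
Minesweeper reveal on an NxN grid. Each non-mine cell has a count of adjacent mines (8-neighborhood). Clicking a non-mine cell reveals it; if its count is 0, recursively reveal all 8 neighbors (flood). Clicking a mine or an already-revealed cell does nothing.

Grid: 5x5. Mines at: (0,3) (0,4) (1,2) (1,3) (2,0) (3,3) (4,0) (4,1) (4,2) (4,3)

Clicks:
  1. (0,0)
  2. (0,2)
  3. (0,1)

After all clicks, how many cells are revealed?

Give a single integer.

Answer: 5

Derivation:
Click 1 (0,0) count=0: revealed 4 new [(0,0) (0,1) (1,0) (1,1)] -> total=4
Click 2 (0,2) count=3: revealed 1 new [(0,2)] -> total=5
Click 3 (0,1) count=1: revealed 0 new [(none)] -> total=5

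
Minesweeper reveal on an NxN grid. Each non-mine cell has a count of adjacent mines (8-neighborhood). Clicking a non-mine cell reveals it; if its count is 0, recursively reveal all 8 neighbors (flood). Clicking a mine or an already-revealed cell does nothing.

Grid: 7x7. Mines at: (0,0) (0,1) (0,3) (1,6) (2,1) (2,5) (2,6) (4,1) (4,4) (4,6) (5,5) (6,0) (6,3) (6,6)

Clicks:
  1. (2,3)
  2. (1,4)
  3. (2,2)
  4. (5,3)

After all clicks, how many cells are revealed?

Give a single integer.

Click 1 (2,3) count=0: revealed 9 new [(1,2) (1,3) (1,4) (2,2) (2,3) (2,4) (3,2) (3,3) (3,4)] -> total=9
Click 2 (1,4) count=2: revealed 0 new [(none)] -> total=9
Click 3 (2,2) count=1: revealed 0 new [(none)] -> total=9
Click 4 (5,3) count=2: revealed 1 new [(5,3)] -> total=10

Answer: 10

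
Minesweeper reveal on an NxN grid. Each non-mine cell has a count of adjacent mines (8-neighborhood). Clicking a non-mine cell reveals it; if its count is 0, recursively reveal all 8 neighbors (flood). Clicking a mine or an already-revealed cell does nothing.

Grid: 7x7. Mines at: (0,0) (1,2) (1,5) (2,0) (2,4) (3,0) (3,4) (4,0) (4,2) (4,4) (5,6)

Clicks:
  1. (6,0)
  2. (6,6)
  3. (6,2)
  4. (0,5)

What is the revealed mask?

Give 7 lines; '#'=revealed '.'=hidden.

Click 1 (6,0) count=0: revealed 12 new [(5,0) (5,1) (5,2) (5,3) (5,4) (5,5) (6,0) (6,1) (6,2) (6,3) (6,4) (6,5)] -> total=12
Click 2 (6,6) count=1: revealed 1 new [(6,6)] -> total=13
Click 3 (6,2) count=0: revealed 0 new [(none)] -> total=13
Click 4 (0,5) count=1: revealed 1 new [(0,5)] -> total=14

Answer: .....#.
.......
.......
.......
.......
######.
#######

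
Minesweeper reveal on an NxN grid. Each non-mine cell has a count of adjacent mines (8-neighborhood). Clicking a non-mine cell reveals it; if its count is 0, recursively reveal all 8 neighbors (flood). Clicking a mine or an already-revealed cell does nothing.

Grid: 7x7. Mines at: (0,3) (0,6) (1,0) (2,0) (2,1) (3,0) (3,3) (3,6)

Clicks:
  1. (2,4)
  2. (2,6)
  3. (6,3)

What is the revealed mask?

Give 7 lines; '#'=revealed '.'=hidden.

Answer: .......
.......
....#.#
.......
#######
#######
#######

Derivation:
Click 1 (2,4) count=1: revealed 1 new [(2,4)] -> total=1
Click 2 (2,6) count=1: revealed 1 new [(2,6)] -> total=2
Click 3 (6,3) count=0: revealed 21 new [(4,0) (4,1) (4,2) (4,3) (4,4) (4,5) (4,6) (5,0) (5,1) (5,2) (5,3) (5,4) (5,5) (5,6) (6,0) (6,1) (6,2) (6,3) (6,4) (6,5) (6,6)] -> total=23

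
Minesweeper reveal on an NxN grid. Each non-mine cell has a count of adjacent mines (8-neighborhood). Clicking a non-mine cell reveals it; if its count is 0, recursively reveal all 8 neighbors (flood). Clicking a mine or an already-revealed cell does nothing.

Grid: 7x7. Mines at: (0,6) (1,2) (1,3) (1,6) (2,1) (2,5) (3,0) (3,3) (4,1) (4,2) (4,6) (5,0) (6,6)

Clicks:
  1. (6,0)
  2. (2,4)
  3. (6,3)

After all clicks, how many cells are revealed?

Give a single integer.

Answer: 15

Derivation:
Click 1 (6,0) count=1: revealed 1 new [(6,0)] -> total=1
Click 2 (2,4) count=3: revealed 1 new [(2,4)] -> total=2
Click 3 (6,3) count=0: revealed 13 new [(4,3) (4,4) (4,5) (5,1) (5,2) (5,3) (5,4) (5,5) (6,1) (6,2) (6,3) (6,4) (6,5)] -> total=15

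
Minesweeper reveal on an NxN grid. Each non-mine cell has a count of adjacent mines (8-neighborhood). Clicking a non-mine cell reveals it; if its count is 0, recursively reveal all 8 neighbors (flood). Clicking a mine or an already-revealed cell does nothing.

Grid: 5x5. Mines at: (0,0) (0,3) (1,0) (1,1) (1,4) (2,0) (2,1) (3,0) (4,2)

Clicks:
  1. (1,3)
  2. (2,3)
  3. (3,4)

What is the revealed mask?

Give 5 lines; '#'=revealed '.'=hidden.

Answer: .....
...#.
...##
...##
...##

Derivation:
Click 1 (1,3) count=2: revealed 1 new [(1,3)] -> total=1
Click 2 (2,3) count=1: revealed 1 new [(2,3)] -> total=2
Click 3 (3,4) count=0: revealed 5 new [(2,4) (3,3) (3,4) (4,3) (4,4)] -> total=7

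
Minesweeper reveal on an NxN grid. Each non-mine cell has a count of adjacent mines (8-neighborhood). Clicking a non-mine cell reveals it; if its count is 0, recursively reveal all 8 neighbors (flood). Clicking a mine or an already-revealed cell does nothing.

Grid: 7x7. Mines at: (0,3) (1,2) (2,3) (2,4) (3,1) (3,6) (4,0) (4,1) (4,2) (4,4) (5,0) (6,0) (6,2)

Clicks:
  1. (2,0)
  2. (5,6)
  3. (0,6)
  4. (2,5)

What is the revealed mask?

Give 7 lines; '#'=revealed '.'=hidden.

Answer: ....###
....###
#....##
.......
.....##
...####
...####

Derivation:
Click 1 (2,0) count=1: revealed 1 new [(2,0)] -> total=1
Click 2 (5,6) count=0: revealed 10 new [(4,5) (4,6) (5,3) (5,4) (5,5) (5,6) (6,3) (6,4) (6,5) (6,6)] -> total=11
Click 3 (0,6) count=0: revealed 8 new [(0,4) (0,5) (0,6) (1,4) (1,5) (1,6) (2,5) (2,6)] -> total=19
Click 4 (2,5) count=2: revealed 0 new [(none)] -> total=19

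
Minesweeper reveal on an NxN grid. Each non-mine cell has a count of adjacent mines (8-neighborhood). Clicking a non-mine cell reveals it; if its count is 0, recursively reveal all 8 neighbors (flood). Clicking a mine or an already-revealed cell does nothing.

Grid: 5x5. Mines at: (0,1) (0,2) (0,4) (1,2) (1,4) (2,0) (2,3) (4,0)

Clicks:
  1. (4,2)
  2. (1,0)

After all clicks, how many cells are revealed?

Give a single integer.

Click 1 (4,2) count=0: revealed 8 new [(3,1) (3,2) (3,3) (3,4) (4,1) (4,2) (4,3) (4,4)] -> total=8
Click 2 (1,0) count=2: revealed 1 new [(1,0)] -> total=9

Answer: 9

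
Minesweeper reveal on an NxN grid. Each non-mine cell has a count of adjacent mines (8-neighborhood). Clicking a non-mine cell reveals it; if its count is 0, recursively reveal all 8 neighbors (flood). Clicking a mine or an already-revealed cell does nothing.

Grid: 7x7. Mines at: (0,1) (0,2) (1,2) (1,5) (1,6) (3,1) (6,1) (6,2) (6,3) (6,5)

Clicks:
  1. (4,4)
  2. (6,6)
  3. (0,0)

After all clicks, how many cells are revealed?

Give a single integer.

Click 1 (4,4) count=0: revealed 20 new [(2,2) (2,3) (2,4) (2,5) (2,6) (3,2) (3,3) (3,4) (3,5) (3,6) (4,2) (4,3) (4,4) (4,5) (4,6) (5,2) (5,3) (5,4) (5,5) (5,6)] -> total=20
Click 2 (6,6) count=1: revealed 1 new [(6,6)] -> total=21
Click 3 (0,0) count=1: revealed 1 new [(0,0)] -> total=22

Answer: 22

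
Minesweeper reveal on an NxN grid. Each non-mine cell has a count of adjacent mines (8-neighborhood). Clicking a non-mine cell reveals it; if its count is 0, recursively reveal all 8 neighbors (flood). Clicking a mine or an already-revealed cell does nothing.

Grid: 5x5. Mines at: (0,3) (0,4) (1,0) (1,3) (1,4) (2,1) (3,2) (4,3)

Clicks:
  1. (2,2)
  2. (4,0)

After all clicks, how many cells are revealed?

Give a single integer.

Answer: 5

Derivation:
Click 1 (2,2) count=3: revealed 1 new [(2,2)] -> total=1
Click 2 (4,0) count=0: revealed 4 new [(3,0) (3,1) (4,0) (4,1)] -> total=5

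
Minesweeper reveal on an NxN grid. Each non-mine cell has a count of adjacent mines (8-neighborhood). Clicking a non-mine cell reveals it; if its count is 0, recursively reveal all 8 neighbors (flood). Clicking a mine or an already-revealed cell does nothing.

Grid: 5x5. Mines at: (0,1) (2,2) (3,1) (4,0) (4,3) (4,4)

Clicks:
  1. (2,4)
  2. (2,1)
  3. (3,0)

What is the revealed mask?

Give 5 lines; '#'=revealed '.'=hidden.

Answer: ..###
..###
.#.##
#..##
.....

Derivation:
Click 1 (2,4) count=0: revealed 10 new [(0,2) (0,3) (0,4) (1,2) (1,3) (1,4) (2,3) (2,4) (3,3) (3,4)] -> total=10
Click 2 (2,1) count=2: revealed 1 new [(2,1)] -> total=11
Click 3 (3,0) count=2: revealed 1 new [(3,0)] -> total=12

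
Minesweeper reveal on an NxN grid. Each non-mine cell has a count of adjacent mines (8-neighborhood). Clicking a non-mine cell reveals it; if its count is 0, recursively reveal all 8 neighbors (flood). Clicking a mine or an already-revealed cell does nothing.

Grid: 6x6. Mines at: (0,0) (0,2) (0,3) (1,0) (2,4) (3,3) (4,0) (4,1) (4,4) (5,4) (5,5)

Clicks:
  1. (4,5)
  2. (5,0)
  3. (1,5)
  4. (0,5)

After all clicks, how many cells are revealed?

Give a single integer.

Click 1 (4,5) count=3: revealed 1 new [(4,5)] -> total=1
Click 2 (5,0) count=2: revealed 1 new [(5,0)] -> total=2
Click 3 (1,5) count=1: revealed 1 new [(1,5)] -> total=3
Click 4 (0,5) count=0: revealed 3 new [(0,4) (0,5) (1,4)] -> total=6

Answer: 6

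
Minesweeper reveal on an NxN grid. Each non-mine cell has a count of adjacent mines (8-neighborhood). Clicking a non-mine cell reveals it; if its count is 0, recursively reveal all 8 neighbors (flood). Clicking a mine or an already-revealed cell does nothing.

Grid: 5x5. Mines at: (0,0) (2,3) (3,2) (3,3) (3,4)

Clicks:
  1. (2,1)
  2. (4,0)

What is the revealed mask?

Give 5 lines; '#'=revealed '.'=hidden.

Click 1 (2,1) count=1: revealed 1 new [(2,1)] -> total=1
Click 2 (4,0) count=0: revealed 7 new [(1,0) (1,1) (2,0) (3,0) (3,1) (4,0) (4,1)] -> total=8

Answer: .....
##...
##...
##...
##...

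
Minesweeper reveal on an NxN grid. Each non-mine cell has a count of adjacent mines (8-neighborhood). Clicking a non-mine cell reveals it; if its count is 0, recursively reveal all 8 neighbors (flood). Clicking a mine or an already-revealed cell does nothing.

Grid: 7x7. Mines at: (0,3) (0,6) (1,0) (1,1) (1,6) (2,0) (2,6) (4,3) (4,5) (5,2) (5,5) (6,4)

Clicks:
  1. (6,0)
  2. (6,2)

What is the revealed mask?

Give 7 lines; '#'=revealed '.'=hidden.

Click 1 (6,0) count=0: revealed 8 new [(3,0) (3,1) (4,0) (4,1) (5,0) (5,1) (6,0) (6,1)] -> total=8
Click 2 (6,2) count=1: revealed 1 new [(6,2)] -> total=9

Answer: .......
.......
.......
##.....
##.....
##.....
###....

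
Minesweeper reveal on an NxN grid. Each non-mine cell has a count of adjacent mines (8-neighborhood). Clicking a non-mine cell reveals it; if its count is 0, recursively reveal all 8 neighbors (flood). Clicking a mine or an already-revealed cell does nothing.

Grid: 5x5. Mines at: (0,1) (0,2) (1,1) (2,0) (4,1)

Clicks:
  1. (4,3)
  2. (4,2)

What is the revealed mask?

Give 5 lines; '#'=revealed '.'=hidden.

Click 1 (4,3) count=0: revealed 14 new [(0,3) (0,4) (1,2) (1,3) (1,4) (2,2) (2,3) (2,4) (3,2) (3,3) (3,4) (4,2) (4,3) (4,4)] -> total=14
Click 2 (4,2) count=1: revealed 0 new [(none)] -> total=14

Answer: ...##
..###
..###
..###
..###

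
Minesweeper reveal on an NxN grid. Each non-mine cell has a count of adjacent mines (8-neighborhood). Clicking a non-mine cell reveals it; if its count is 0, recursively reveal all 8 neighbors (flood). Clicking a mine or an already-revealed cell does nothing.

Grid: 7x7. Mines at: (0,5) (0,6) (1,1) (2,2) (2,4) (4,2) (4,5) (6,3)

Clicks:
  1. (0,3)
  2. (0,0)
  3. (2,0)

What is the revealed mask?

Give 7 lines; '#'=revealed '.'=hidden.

Click 1 (0,3) count=0: revealed 6 new [(0,2) (0,3) (0,4) (1,2) (1,3) (1,4)] -> total=6
Click 2 (0,0) count=1: revealed 1 new [(0,0)] -> total=7
Click 3 (2,0) count=1: revealed 1 new [(2,0)] -> total=8

Answer: #.###..
..###..
#......
.......
.......
.......
.......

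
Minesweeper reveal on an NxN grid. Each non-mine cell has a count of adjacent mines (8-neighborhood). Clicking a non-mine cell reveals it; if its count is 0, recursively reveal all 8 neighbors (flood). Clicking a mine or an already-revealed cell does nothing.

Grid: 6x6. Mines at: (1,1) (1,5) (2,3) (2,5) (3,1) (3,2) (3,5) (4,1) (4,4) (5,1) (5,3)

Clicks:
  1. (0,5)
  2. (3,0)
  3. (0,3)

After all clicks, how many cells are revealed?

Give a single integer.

Answer: 8

Derivation:
Click 1 (0,5) count=1: revealed 1 new [(0,5)] -> total=1
Click 2 (3,0) count=2: revealed 1 new [(3,0)] -> total=2
Click 3 (0,3) count=0: revealed 6 new [(0,2) (0,3) (0,4) (1,2) (1,3) (1,4)] -> total=8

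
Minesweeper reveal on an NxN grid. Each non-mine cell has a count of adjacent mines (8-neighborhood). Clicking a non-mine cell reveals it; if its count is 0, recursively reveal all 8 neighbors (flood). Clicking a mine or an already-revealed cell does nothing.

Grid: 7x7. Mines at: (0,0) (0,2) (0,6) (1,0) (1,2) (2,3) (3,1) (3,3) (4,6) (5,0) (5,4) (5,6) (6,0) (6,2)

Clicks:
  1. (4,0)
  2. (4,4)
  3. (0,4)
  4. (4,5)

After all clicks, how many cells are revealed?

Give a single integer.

Click 1 (4,0) count=2: revealed 1 new [(4,0)] -> total=1
Click 2 (4,4) count=2: revealed 1 new [(4,4)] -> total=2
Click 3 (0,4) count=0: revealed 6 new [(0,3) (0,4) (0,5) (1,3) (1,4) (1,5)] -> total=8
Click 4 (4,5) count=3: revealed 1 new [(4,5)] -> total=9

Answer: 9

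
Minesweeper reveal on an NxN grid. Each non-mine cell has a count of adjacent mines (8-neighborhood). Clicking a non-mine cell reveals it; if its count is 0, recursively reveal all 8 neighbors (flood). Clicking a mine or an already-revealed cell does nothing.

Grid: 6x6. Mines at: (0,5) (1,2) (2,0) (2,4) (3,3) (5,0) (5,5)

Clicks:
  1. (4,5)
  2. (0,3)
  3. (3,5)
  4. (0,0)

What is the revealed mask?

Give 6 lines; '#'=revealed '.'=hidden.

Answer: ##.#..
##....
......
.....#
.....#
......

Derivation:
Click 1 (4,5) count=1: revealed 1 new [(4,5)] -> total=1
Click 2 (0,3) count=1: revealed 1 new [(0,3)] -> total=2
Click 3 (3,5) count=1: revealed 1 new [(3,5)] -> total=3
Click 4 (0,0) count=0: revealed 4 new [(0,0) (0,1) (1,0) (1,1)] -> total=7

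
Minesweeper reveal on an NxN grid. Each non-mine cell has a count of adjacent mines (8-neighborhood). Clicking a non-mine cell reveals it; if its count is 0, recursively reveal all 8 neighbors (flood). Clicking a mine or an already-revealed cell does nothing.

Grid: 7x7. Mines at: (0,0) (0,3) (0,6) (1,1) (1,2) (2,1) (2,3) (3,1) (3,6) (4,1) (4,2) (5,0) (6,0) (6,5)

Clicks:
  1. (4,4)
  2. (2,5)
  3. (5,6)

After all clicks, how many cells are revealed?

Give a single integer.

Click 1 (4,4) count=0: revealed 9 new [(3,3) (3,4) (3,5) (4,3) (4,4) (4,5) (5,3) (5,4) (5,5)] -> total=9
Click 2 (2,5) count=1: revealed 1 new [(2,5)] -> total=10
Click 3 (5,6) count=1: revealed 1 new [(5,6)] -> total=11

Answer: 11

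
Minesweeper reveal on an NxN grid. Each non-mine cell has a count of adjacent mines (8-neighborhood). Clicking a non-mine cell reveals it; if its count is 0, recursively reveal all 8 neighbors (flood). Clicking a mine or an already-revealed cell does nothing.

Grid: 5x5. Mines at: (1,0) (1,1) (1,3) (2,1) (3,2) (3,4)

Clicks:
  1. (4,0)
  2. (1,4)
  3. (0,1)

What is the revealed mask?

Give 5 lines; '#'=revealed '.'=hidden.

Answer: .#...
....#
.....
##...
##...

Derivation:
Click 1 (4,0) count=0: revealed 4 new [(3,0) (3,1) (4,0) (4,1)] -> total=4
Click 2 (1,4) count=1: revealed 1 new [(1,4)] -> total=5
Click 3 (0,1) count=2: revealed 1 new [(0,1)] -> total=6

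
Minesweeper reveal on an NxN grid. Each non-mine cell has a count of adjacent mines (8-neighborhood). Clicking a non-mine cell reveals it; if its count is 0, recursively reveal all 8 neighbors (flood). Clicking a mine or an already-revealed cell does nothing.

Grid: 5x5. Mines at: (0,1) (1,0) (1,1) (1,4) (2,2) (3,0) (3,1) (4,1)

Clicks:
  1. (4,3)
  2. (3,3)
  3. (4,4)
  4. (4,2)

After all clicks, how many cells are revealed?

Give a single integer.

Click 1 (4,3) count=0: revealed 8 new [(2,3) (2,4) (3,2) (3,3) (3,4) (4,2) (4,3) (4,4)] -> total=8
Click 2 (3,3) count=1: revealed 0 new [(none)] -> total=8
Click 3 (4,4) count=0: revealed 0 new [(none)] -> total=8
Click 4 (4,2) count=2: revealed 0 new [(none)] -> total=8

Answer: 8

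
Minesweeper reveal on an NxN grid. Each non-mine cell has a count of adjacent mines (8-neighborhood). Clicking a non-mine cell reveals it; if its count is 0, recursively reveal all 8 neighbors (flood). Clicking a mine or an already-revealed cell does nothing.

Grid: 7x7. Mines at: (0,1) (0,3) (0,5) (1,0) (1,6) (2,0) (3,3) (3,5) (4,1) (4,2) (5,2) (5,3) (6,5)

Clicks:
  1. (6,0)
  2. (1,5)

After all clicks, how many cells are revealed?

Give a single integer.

Click 1 (6,0) count=0: revealed 4 new [(5,0) (5,1) (6,0) (6,1)] -> total=4
Click 2 (1,5) count=2: revealed 1 new [(1,5)] -> total=5

Answer: 5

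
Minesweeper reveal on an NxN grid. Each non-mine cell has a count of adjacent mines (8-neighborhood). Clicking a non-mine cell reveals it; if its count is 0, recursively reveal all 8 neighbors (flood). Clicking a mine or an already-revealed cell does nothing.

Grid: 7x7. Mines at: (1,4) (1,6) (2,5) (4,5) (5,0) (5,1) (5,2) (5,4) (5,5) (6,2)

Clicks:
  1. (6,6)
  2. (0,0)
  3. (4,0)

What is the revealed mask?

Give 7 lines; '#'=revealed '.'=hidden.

Answer: ####...
####...
#####..
#####..
#####..
.......
......#

Derivation:
Click 1 (6,6) count=1: revealed 1 new [(6,6)] -> total=1
Click 2 (0,0) count=0: revealed 23 new [(0,0) (0,1) (0,2) (0,3) (1,0) (1,1) (1,2) (1,3) (2,0) (2,1) (2,2) (2,3) (2,4) (3,0) (3,1) (3,2) (3,3) (3,4) (4,0) (4,1) (4,2) (4,3) (4,4)] -> total=24
Click 3 (4,0) count=2: revealed 0 new [(none)] -> total=24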